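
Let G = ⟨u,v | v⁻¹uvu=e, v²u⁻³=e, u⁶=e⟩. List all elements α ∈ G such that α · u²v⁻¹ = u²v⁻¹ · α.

⟨u²v⁻¹⟩ ⊆ C_G(u²v⁻¹) since powers of u²v⁻¹ commute with u²v⁻¹; so |C_G(u²v⁻¹)| ≥ |⟨u²v⁻¹⟩| = 4.
By orbit–stabilizer, |C_G(u²v⁻¹)| = |G| / |conj. class of u²v⁻¹| = 12 / 3 = 4.
The 4 elements commuting with u²v⁻¹ are {e, u³, u²v, u²v⁻¹}.

Answer: {e, u³, u²v, u²v⁻¹}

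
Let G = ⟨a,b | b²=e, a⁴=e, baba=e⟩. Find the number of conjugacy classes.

The conjugacy classes (representative and size) are:
  [e] (size 1), [a] (size 2), [a²] (size 1), [a²b] (size 2), [a³b] (size 2).
Class equation: 1 + 2 + 1 + 2 + 2 = 8 = |G|. So G has 5 conjugacy classes.

Answer: 5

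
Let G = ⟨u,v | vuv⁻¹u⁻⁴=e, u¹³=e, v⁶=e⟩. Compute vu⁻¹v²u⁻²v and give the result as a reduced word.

Multiply left to right, reducing at each step:
  v · u⁻¹ = u⁹v
  (u⁹v) · v² = u⁹v³
  (u⁹v³) · u⁻² = u¹¹v³
  (u¹¹v³) · v = u¹¹v⁴

Answer: u¹¹v⁴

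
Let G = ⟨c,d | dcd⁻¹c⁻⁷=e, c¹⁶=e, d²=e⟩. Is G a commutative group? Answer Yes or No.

c·d = cd but d·c = c⁷d, so c·d ≠ d·c and G is not abelian.

Answer: No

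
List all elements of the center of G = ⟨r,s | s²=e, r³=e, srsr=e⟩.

An element z ∈ Z(G) iff z commutes with every generator.
For example e is central: e·r = r = r·e; e·s = s = s·e.
Whereas r ∉ Z(G) since r·s = rs ≠ r²s = s·r.
Checking each of the 6 elements this way gives Z(G) = {e}, of order 1.

Answer: {e}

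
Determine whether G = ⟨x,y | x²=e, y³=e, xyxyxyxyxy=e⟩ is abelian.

x·y = xy but y·x = yx, so x·y ≠ y·x and G is not abelian.

Answer: No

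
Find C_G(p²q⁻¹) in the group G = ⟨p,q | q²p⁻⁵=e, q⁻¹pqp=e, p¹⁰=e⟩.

⟨p²q⁻¹⟩ ⊆ C_G(p²q⁻¹) since powers of p²q⁻¹ commute with p²q⁻¹; so |C_G(p²q⁻¹)| ≥ |⟨p²q⁻¹⟩| = 4.
By orbit–stabilizer, |C_G(p²q⁻¹)| = |G| / |conj. class of p²q⁻¹| = 20 / 5 = 4.
The 4 elements commuting with p²q⁻¹ are {e, p⁵, p²q, p²q⁻¹}.

Answer: {e, p⁵, p²q, p²q⁻¹}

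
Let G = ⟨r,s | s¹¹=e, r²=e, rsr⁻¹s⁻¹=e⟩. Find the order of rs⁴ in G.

Compute successive powers until reaching e:
  (rs⁴)¹ = rs⁴, (rs⁴)² = s⁸, (rs⁴)³ = rs, (rs⁴)⁴ = s⁵, (rs⁴)⁵ = rs⁹, (rs⁴)⁶ = s², (rs⁴)⁷ = rs⁶, (rs⁴)⁸ = s¹⁰, (rs⁴)⁹ = rs³, (rs⁴)¹⁰ = s⁷, (rs⁴)¹¹ = r, (rs⁴)¹² = s⁴, (rs⁴)¹³ = rs⁸, (rs⁴)¹⁴ = s, (rs⁴)¹⁵ = rs⁵, (rs⁴)¹⁶ = s⁹, (rs⁴)¹⁷ = rs², (rs⁴)¹⁸ = s⁶, (rs⁴)¹⁹ = rs¹⁰, (rs⁴)²⁰ = s³, (rs⁴)²¹ = rs⁷, (rs⁴)²² = e.
The smallest positive k with (rs⁴)ᵏ = e is 22.

Answer: 22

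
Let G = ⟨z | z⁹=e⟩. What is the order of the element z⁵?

Compute successive powers until reaching e:
  (z⁵)¹ = z⁵, (z⁵)² = z, (z⁵)³ = z⁶, (z⁵)⁴ = z², (z⁵)⁵ = z⁷, (z⁵)⁶ = z³, (z⁵)⁷ = z⁸, (z⁵)⁸ = z⁴, (z⁵)⁹ = e.
The smallest positive k with (z⁵)ᵏ = e is 9.

Answer: 9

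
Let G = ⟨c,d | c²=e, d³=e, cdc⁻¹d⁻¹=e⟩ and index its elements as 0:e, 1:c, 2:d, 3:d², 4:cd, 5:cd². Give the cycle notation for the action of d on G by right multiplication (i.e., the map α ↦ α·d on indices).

(0 2 3)(1 4 5)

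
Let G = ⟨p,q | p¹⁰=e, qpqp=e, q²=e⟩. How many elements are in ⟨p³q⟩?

|⟨p³q⟩| equals the order of p³q. Compute successive powers until reaching e:
  (p³q)¹ = p³q, (p³q)² = e.
The smallest positive k with (p³q)ᵏ = e is 2, so |⟨p³q⟩| = 2.

Answer: 2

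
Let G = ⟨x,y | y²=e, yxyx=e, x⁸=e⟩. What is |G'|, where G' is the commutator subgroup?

G' = [G, G] is generated by all commutators. The generator-pair commutators are: [x, y] = x².
The subgroup they normally generate is {e, x², x⁴, x⁶}, of order 4.
Check: |G/G'| = 16/4 = 4 is the order of the abelianisation.

Answer: 4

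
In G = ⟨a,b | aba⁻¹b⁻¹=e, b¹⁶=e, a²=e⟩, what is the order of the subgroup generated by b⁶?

|⟨b⁶⟩| equals the order of b⁶. Compute successive powers until reaching e:
  (b⁶)¹ = b⁶, (b⁶)² = b¹², (b⁶)³ = b², (b⁶)⁴ = b⁸, (b⁶)⁵ = b¹⁴, (b⁶)⁶ = b⁴, (b⁶)⁷ = b¹⁰, (b⁶)⁸ = e.
The smallest positive k with (b⁶)ᵏ = e is 8, so |⟨b⁶⟩| = 8.

Answer: 8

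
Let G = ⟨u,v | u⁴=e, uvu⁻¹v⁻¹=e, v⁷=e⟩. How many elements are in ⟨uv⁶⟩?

|⟨uv⁶⟩| equals the order of uv⁶. Compute successive powers until reaching e:
  (uv⁶)¹ = uv⁶, (uv⁶)² = u²v⁵, (uv⁶)³ = u³v⁴, (uv⁶)⁴ = v³, (uv⁶)⁵ = uv², (uv⁶)⁶ = u²v, (uv⁶)⁷ = u³, (uv⁶)⁸ = v⁶, (uv⁶)⁹ = uv⁵, (uv⁶)¹⁰ = u²v⁴, (uv⁶)¹¹ = u³v³, (uv⁶)¹² = v², (uv⁶)¹³ = uv, (uv⁶)¹⁴ = u², (uv⁶)¹⁵ = u³v⁶, (uv⁶)¹⁶ = v⁵, (uv⁶)¹⁷ = uv⁴, (uv⁶)¹⁸ = u²v³, (uv⁶)¹⁹ = u³v², (uv⁶)²⁰ = v, (uv⁶)²¹ = u, (uv⁶)²² = u²v⁶, (uv⁶)²³ = u³v⁵, (uv⁶)²⁴ = v⁴, (uv⁶)²⁵ = uv³, (uv⁶)²⁶ = u²v², (uv⁶)²⁷ = u³v, (uv⁶)²⁸ = e.
The smallest positive k with (uv⁶)ᵏ = e is 28, so |⟨uv⁶⟩| = 28.

Answer: 28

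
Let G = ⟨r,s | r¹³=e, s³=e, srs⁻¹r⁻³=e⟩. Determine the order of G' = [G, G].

G' = [G, G] is generated by all commutators. The generator-pair commutators are: [r, s] = r¹¹.
The subgroup they normally generate is {e, r, r², r³, r⁴, r⁵, r⁶, r⁷, r⁸, r⁹, r¹⁰, r¹¹, r¹²}, of order 13.
Check: |G/G'| = 39/13 = 3 is the order of the abelianisation.

Answer: 13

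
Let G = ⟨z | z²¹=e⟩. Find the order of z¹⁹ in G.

Compute successive powers until reaching e:
  (z¹⁹)¹ = z¹⁹, (z¹⁹)² = z¹⁷, (z¹⁹)³ = z¹⁵, (z¹⁹)⁴ = z¹³, (z¹⁹)⁵ = z¹¹, (z¹⁹)⁶ = z⁹, (z¹⁹)⁷ = z⁷, (z¹⁹)⁸ = z⁵, (z¹⁹)⁹ = z³, (z¹⁹)¹⁰ = z, (z¹⁹)¹¹ = z²⁰, (z¹⁹)¹² = z¹⁸, (z¹⁹)¹³ = z¹⁶, (z¹⁹)¹⁴ = z¹⁴, (z¹⁹)¹⁵ = z¹², (z¹⁹)¹⁶ = z¹⁰, (z¹⁹)¹⁷ = z⁸, (z¹⁹)¹⁸ = z⁶, (z¹⁹)¹⁹ = z⁴, (z¹⁹)²⁰ = z², (z¹⁹)²¹ = e.
The smallest positive k with (z¹⁹)ᵏ = e is 21.

Answer: 21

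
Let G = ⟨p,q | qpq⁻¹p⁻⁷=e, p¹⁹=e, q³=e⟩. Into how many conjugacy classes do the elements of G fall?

The conjugacy classes (representative and size) are:
  [e] (size 1), [p¹¹] (size 3), [p¹⁴] (size 3), [p⁶] (size 3), [p¹⁷] (size 3), [p¹²] (size 3), [p¹⁰] (size 3), [p²q] (size 19), [p¹⁸q²] (size 19).
Class equation: 1 + 3 + 3 + 3 + 3 + 3 + 3 + 19 + 19 = 57 = |G|. So G has 9 conjugacy classes.

Answer: 9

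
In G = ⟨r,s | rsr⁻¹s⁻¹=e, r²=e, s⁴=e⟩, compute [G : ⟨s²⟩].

First find ord(s²) by computing successive powers:
  (s²)¹ = s², (s²)² = e.
So |⟨s²⟩| = ord(s²) = 2. With |G| = 8, by Lagrange [G : ⟨s²⟩] = 8/2 = 4.

Answer: 4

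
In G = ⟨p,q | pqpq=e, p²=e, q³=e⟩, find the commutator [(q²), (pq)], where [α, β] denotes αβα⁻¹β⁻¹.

[(q²), (pq)] = (q²)·(pq)·(q²)⁻¹·(pq)⁻¹.
  (q²) · (pq) = pq²
  (pq²) · q = p
  p · (pq) = q

Answer: q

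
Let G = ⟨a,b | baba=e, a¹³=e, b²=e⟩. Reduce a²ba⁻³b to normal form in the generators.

Multiply left to right, reducing at each step:
  (a²) · b = a²b
  (a²b) · a⁻³ = a⁵b
  (a⁵b) · b = a⁵

Answer: a⁵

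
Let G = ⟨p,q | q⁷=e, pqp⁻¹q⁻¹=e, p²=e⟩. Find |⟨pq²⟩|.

|⟨pq²⟩| equals the order of pq². Compute successive powers until reaching e:
  (pq²)¹ = pq², (pq²)² = q⁴, (pq²)³ = pq⁶, (pq²)⁴ = q, (pq²)⁵ = pq³, (pq²)⁶ = q⁵, (pq²)⁷ = p, (pq²)⁸ = q², (pq²)⁹ = pq⁴, (pq²)¹⁰ = q⁶, (pq²)¹¹ = pq, (pq²)¹² = q³, (pq²)¹³ = pq⁵, (pq²)¹⁴ = e.
The smallest positive k with (pq²)ᵏ = e is 14, so |⟨pq²⟩| = 14.

Answer: 14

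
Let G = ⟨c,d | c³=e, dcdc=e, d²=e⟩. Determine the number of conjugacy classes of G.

The conjugacy classes (representative and size) are:
  [e] (size 1), [c] (size 2), [cd] (size 3).
Class equation: 1 + 2 + 3 = 6 = |G|. So G has 3 conjugacy classes.

Answer: 3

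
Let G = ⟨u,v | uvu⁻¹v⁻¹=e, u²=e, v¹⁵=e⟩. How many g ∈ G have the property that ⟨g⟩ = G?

G is cyclic of order 30. An element generates G iff its order is 30, and a cyclic group of order 30 has exactly φ(30) = 8 such elements.

Answer: 8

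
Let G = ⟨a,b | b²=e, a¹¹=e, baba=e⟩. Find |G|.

Enumerate words in the generators, reducing via the relations: the distinct elements are
  {a, b, e, ab, a², a³, a⁴, a⁵, a⁶, a⁷, a⁸, a⁹, a²b, a³b, a¹⁰, a⁴b, a⁵b, a⁶b, a⁷b, a⁸b, a⁹b, a¹⁰b}.
No further products give new elements, so |G| = 22.

Answer: 22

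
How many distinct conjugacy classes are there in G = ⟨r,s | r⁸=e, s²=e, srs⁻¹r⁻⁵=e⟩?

The conjugacy classes (representative and size) are:
  [e] (size 1), [r⁵] (size 2), [r²] (size 1), [r⁷] (size 2), [r⁴] (size 1), [r⁶] (size 1), [s] (size 2), [r⁵s] (size 2), [r²s] (size 2), [r³s] (size 2).
Class equation: 1 + 2 + 1 + 2 + 1 + 1 + 2 + 2 + 2 + 2 = 16 = |G|. So G has 10 conjugacy classes.

Answer: 10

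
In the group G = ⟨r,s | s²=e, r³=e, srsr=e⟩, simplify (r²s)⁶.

Compute successive powers of (r²s), reducing at each step:
  (r²s)²: (r²s) · r² = s;   s · s = e
  (r²s)³: e · r² = r²;   (r²) · s = r²s
  (r²s)⁴: (r²s) · r² = s;   s · s = e
  (r²s)⁵: e · r² = r²;   (r²) · s = r²s
  (r²s)⁶: (r²s) · r² = s;   s · s = e

Answer: e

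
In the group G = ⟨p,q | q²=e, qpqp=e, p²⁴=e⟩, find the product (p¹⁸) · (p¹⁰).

Compute (p¹⁸) · (p¹⁰) by multiplying left to right and reducing via the relations at each step:
  (p¹⁸) · p¹⁰ = p⁴

Answer: p⁴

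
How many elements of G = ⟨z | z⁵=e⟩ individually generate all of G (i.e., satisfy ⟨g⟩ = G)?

G is cyclic of order 5. An element generates G iff its order is 5, and a cyclic group of order 5 has exactly φ(5) = 4 such elements.

Answer: 4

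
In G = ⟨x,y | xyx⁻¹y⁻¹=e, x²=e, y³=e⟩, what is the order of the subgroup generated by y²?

|⟨y²⟩| equals the order of y². Compute successive powers until reaching e:
  (y²)¹ = y², (y²)² = y, (y²)³ = e.
The smallest positive k with (y²)ᵏ = e is 3, so |⟨y²⟩| = 3.

Answer: 3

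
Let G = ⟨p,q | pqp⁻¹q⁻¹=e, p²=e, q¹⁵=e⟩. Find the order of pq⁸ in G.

Compute successive powers until reaching e:
  (pq⁸)¹ = pq⁸, (pq⁸)² = q, (pq⁸)³ = pq⁹, (pq⁸)⁴ = q², (pq⁸)⁵ = pq¹⁰, (pq⁸)⁶ = q³, (pq⁸)⁷ = pq¹¹, (pq⁸)⁸ = q⁴, (pq⁸)⁹ = pq¹², (pq⁸)¹⁰ = q⁵, (pq⁸)¹¹ = pq¹³, (pq⁸)¹² = q⁶, (pq⁸)¹³ = pq¹⁴, (pq⁸)¹⁴ = q⁷, (pq⁸)¹⁵ = p, (pq⁸)¹⁶ = q⁸, (pq⁸)¹⁷ = pq, (pq⁸)¹⁸ = q⁹, (pq⁸)¹⁹ = pq², (pq⁸)²⁰ = q¹⁰, (pq⁸)²¹ = pq³, (pq⁸)²² = q¹¹, (pq⁸)²³ = pq⁴, (pq⁸)²⁴ = q¹², (pq⁸)²⁵ = pq⁵, (pq⁸)²⁶ = q¹³, (pq⁸)²⁷ = pq⁶, (pq⁸)²⁸ = q¹⁴, (pq⁸)²⁹ = pq⁷, (pq⁸)³⁰ = e.
The smallest positive k with (pq⁸)ᵏ = e is 30.

Answer: 30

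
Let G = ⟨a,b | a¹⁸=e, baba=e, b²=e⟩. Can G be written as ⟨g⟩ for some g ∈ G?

Every cyclic group is abelian. But a·b = ab while b·a = a¹⁷b, so a·b ≠ b·a and G is not abelian. Hence G is not cyclic.

Answer: No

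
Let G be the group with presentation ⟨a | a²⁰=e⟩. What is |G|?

G is generated by a single element, so G is cyclic. The relator gives a²⁰ = e and no smaller power is forced to be e, so the 20 powers {a, e, a², a³, a⁴, a⁵, a⁶, a⁷, a⁸, a⁹, a¹², a¹³, a¹¹, a¹⁰, a¹⁴, a¹⁵, a¹⁶, a¹⁷, a¹⁸, a¹⁹} are distinct. Hence |G| = 20.

Answer: 20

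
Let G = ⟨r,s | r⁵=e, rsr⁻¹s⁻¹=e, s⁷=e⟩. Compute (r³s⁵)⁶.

Compute successive powers of (r³s⁵), reducing at each step:
  (r³s⁵)²: (r³s⁵) · r³ = rs⁵;   (rs⁵) · s⁵ = rs³
  (r³s⁵)³: (rs³) · r³ = r⁴s³;   (r⁴s³) · s⁵ = r⁴s
  (r³s⁵)⁴: (r⁴s) · r³ = r²s;   (r²s) · s⁵ = r²s⁶
  (r³s⁵)⁵: (r²s⁶) · r³ = s⁶;   (s⁶) · s⁵ = s⁴
  (r³s⁵)⁶: (s⁴) · r³ = r³s⁴;   (r³s⁴) · s⁵ = r³s²

Answer: r³s²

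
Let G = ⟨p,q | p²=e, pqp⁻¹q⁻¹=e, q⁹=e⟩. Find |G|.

Enumerate words in the generators, reducing via the relations: the distinct elements are
  {e, p, q, pq, q², q³, q⁴, q⁵, q⁶, q⁷, q⁸, pq², pq³, pq⁴, pq⁵, pq⁶, pq⁷, pq⁸}.
No further products give new elements, so |G| = 18.

Answer: 18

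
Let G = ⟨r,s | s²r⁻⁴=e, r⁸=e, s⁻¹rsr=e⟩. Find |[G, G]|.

G' = [G, G] is generated by all commutators. The generator-pair commutators are: [r, s] = r².
The subgroup they normally generate is {e, r², r⁴, r⁶}, of order 4.
Check: |G/G'| = 16/4 = 4 is the order of the abelianisation.

Answer: 4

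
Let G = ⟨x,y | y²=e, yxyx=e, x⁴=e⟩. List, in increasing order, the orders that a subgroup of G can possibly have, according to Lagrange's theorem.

|G| = 8 = 2³. By Lagrange's theorem the order of any subgroup divides 8; the divisors of 8 are 1, 2, 4, 8.

Answer: 1, 2, 4, 8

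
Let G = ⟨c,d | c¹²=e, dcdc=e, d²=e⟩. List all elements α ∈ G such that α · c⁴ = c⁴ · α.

⟨c⁴⟩ ⊆ C_G(c⁴) since powers of c⁴ commute with c⁴; so |C_G(c⁴)| ≥ |⟨c⁴⟩| = 3.
By orbit–stabilizer, |C_G(c⁴)| = |G| / |conj. class of c⁴| = 24 / 2 = 12.
The 12 elements commuting with c⁴ are {e, c, c², c³, c⁴, c⁵, c⁶, c⁷, c⁸, c⁹, c¹⁰, c¹¹}.

Answer: {e, c, c², c³, c⁴, c⁵, c⁶, c⁷, c⁸, c⁹, c¹⁰, c¹¹}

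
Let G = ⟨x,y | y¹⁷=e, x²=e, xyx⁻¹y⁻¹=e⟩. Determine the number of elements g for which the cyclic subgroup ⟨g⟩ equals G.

G is cyclic of order 34. An element generates G iff its order is 34, and a cyclic group of order 34 has exactly φ(34) = 16 such elements.

Answer: 16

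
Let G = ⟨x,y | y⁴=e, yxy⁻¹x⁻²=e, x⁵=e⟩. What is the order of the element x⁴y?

Compute successive powers until reaching e:
  (x⁴y)¹ = x⁴y, (x⁴y)² = x²y², (x⁴y)³ = x³y³, (x⁴y)⁴ = e.
The smallest positive k with (x⁴y)ᵏ = e is 4.

Answer: 4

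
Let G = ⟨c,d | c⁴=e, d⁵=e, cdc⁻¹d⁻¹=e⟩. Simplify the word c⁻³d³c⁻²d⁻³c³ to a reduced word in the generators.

Multiply left to right, reducing at each step:
  c · d³ = cd³
  (cd³) · c⁻² = c³d³
  (c³d³) · d⁻³ = c³
  (c³) · c³ = c²

Answer: c²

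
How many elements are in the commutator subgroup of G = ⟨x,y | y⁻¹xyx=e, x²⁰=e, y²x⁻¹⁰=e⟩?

G' = [G, G] is generated by all commutators. The generator-pair commutators are: [x, y] = x².
The subgroup they normally generate is {e, x², x⁴, x⁶, x⁸, x¹⁰, x¹², x¹⁴, x¹⁶, x¹⁸}, of order 10.
Check: |G/G'| = 40/10 = 4 is the order of the abelianisation.

Answer: 10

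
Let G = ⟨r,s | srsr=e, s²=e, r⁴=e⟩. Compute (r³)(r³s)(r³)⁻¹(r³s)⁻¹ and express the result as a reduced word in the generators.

[(r³), (r³s)] = (r³)·(r³s)·(r³)⁻¹·(r³s)⁻¹.
  (r³) · (r³s) = r²s
  (r²s) · r = rs
  (rs) · (r³s) = r²

Answer: r²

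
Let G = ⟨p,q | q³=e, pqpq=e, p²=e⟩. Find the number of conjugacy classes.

The conjugacy classes (representative and size) are:
  [e] (size 1), [pq²] (size 3), [q²] (size 2).
Class equation: 1 + 3 + 2 = 6 = |G|. So G has 3 conjugacy classes.

Answer: 3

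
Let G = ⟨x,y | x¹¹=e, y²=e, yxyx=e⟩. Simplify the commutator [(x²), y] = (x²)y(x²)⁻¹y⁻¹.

[(x²), y] = (x²)·y·(x²)⁻¹·y⁻¹.
  (x²) · y = x²y
  (x²y) · (x⁹) = x⁴y
  (x⁴y) · y = x⁴

Answer: x⁴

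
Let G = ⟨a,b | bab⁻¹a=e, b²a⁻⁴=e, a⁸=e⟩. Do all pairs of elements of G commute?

a·b = ab but b·a = a³b⁻¹, so a·b ≠ b·a and G is not abelian.

Answer: No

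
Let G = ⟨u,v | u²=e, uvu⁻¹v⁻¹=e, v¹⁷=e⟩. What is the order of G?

Enumerate words in the generators, reducing via the relations: the distinct elements are
  {e, u, v, uv, v², v³, v⁴, v⁵, v⁶, v⁷, v⁸, v⁹, uv², uv³, uv⁴, uv⁵, uv⁶, uv⁷, uv⁸, uv⁹, v¹², v¹³, v¹¹, v¹⁰, v¹⁴, v¹⁵, v¹⁶, uv¹², uv¹³, uv¹¹, uv¹⁰, uv¹⁴, uv¹⁵, uv¹⁶}.
No further products give new elements, so |G| = 34.

Answer: 34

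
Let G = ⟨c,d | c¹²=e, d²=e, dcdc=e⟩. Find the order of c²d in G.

Compute successive powers until reaching e:
  (c²d)¹ = c²d, (c²d)² = e.
The smallest positive k with (c²d)ᵏ = e is 2.

Answer: 2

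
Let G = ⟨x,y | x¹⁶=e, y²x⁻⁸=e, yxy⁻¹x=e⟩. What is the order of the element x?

Compute successive powers until reaching e:
  x¹ = x, x² = x², x³ = x³, x⁴ = x⁴, x⁵ = x⁵, x⁶ = x⁶, x⁷ = x⁷, x⁸ = x⁸, x⁹ = x⁹, x¹⁰ = x¹⁰, x¹¹ = x¹¹, x¹² = x¹², x¹³ = x¹³, x¹⁴ = x¹⁴, x¹⁵ = x¹⁵, x¹⁶ = e.
The smallest positive k with xᵏ = e is 16.

Answer: 16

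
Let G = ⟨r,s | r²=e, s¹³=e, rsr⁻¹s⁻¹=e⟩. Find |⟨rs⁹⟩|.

|⟨rs⁹⟩| equals the order of rs⁹. Compute successive powers until reaching e:
  (rs⁹)¹ = rs⁹, (rs⁹)² = s⁵, (rs⁹)³ = rs, (rs⁹)⁴ = s¹⁰, (rs⁹)⁵ = rs⁶, (rs⁹)⁶ = s², (rs⁹)⁷ = rs¹¹, (rs⁹)⁸ = s⁷, (rs⁹)⁹ = rs³, (rs⁹)¹⁰ = s¹², (rs⁹)¹¹ = rs⁸, (rs⁹)¹² = s⁴, (rs⁹)¹³ = r, (rs⁹)¹⁴ = s⁹, (rs⁹)¹⁵ = rs⁵, (rs⁹)¹⁶ = s, (rs⁹)¹⁷ = rs¹⁰, (rs⁹)¹⁸ = s⁶, (rs⁹)¹⁹ = rs², (rs⁹)²⁰ = s¹¹, (rs⁹)²¹ = rs⁷, (rs⁹)²² = s³, (rs⁹)²³ = rs¹², (rs⁹)²⁴ = s⁸, (rs⁹)²⁵ = rs⁴, (rs⁹)²⁶ = e.
The smallest positive k with (rs⁹)ᵏ = e is 26, so |⟨rs⁹⟩| = 26.

Answer: 26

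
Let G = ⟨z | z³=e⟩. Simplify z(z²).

Compute z · (z²) by multiplying left to right and reducing via the relations at each step:
  z · z² = e

Answer: e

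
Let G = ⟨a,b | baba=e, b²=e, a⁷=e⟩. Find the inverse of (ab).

The order of (ab) is 2 (smallest k with (ab)ᵏ = e), so (ab)⁻¹ = (ab)¹ = ab.
Check: (ab) · (ab) → (ab) · a = b;   b · b = e, giving e as required.

Answer: ab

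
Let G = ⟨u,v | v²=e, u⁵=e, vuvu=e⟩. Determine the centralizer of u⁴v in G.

⟨u⁴v⟩ ⊆ C_G(u⁴v) since powers of u⁴v commute with u⁴v; so |C_G(u⁴v)| ≥ |⟨u⁴v⟩| = 2.
By orbit–stabilizer, |C_G(u⁴v)| = |G| / |conj. class of u⁴v| = 10 / 5 = 2.
The 2 elements commuting with u⁴v are {e, u⁴v}.

Answer: {e, u⁴v}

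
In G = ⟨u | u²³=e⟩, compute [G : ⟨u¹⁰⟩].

First find ord(u¹⁰) by computing successive powers:
  (u¹⁰)¹ = u¹⁰, (u¹⁰)² = u²⁰, (u¹⁰)³ = u⁷, (u¹⁰)⁴ = u¹⁷, (u¹⁰)⁵ = u⁴, (u¹⁰)⁶ = u¹⁴, (u¹⁰)⁷ = u, (u¹⁰)⁸ = u¹¹, (u¹⁰)⁹ = u²¹, (u¹⁰)¹⁰ = u⁸, (u¹⁰)¹¹ = u¹⁸, (u¹⁰)¹² = u⁵, (u¹⁰)¹³ = u¹⁵, (u¹⁰)¹⁴ = u², (u¹⁰)¹⁵ = u¹², (u¹⁰)¹⁶ = u²², (u¹⁰)¹⁷ = u⁹, (u¹⁰)¹⁸ = u¹⁹, (u¹⁰)¹⁹ = u⁶, (u¹⁰)²⁰ = u¹⁶, (u¹⁰)²¹ = u³, (u¹⁰)²² = u¹³, (u¹⁰)²³ = e.
So |⟨u¹⁰⟩| = ord(u¹⁰) = 23. With |G| = 23, by Lagrange [G : ⟨u¹⁰⟩] = 23/23 = 1.

Answer: 1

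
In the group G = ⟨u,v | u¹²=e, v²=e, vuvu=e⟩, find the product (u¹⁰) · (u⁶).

Compute (u¹⁰) · (u⁶) by multiplying left to right and reducing via the relations at each step:
  (u¹⁰) · u⁶ = u⁴

Answer: u⁴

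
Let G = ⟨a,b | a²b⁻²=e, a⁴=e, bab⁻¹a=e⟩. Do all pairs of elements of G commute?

a·b = ab but b·a = ab⁻¹, so a·b ≠ b·a and G is not abelian.

Answer: No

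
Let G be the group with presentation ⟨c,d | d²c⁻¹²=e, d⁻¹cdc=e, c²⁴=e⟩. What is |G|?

Enumerate words in the generators, reducing via the relations: the distinct elements are
  {c, d, e, cd, c², c³, c⁴, c⁵, c⁶, c⁷, c⁸, c⁹, c²d, c²², c²³, c²¹, c²⁰, c³d, c¹², c¹³, c¹¹, c¹⁰, c¹⁴, c¹⁵, c¹⁶, c¹⁷, c¹⁸, c¹⁹, c⁴d, c⁵d, c⁶d, c⁷d, c⁸d, c⁹d, d⁻¹, cd⁻¹, c¹¹d, c¹⁰d, c²d⁻¹, c³d⁻¹, c⁴d⁻¹, c⁵d⁻¹, c⁶d⁻¹, c⁷d⁻¹, c⁸d⁻¹, c⁹d⁻¹, c¹¹d⁻¹, c¹⁰d⁻¹}.
No further products give new elements, so |G| = 48.

Answer: 48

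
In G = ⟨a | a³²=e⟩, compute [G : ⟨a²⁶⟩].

First find ord(a²⁶) by computing successive powers:
  (a²⁶)¹ = a²⁶, (a²⁶)² = a²⁰, (a²⁶)³ = a¹⁴, (a²⁶)⁴ = a⁸, (a²⁶)⁵ = a², (a²⁶)⁶ = a²⁸, (a²⁶)⁷ = a²², (a²⁶)⁸ = a¹⁶, (a²⁶)⁹ = a¹⁰, (a²⁶)¹⁰ = a⁴, (a²⁶)¹¹ = a³⁰, (a²⁶)¹² = a²⁴, (a²⁶)¹³ = a¹⁸, (a²⁶)¹⁴ = a¹², (a²⁶)¹⁵ = a⁶, (a²⁶)¹⁶ = e.
So |⟨a²⁶⟩| = ord(a²⁶) = 16. With |G| = 32, by Lagrange [G : ⟨a²⁶⟩] = 32/16 = 2.

Answer: 2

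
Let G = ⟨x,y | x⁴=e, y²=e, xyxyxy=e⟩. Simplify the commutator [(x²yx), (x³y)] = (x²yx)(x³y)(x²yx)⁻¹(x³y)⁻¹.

[(x²yx), (x³y)] = (x²yx)·(x³y)·(x²yx)⁻¹·(x³y)⁻¹.
  (x²yx) · (x³y) = x²
  (x²) · (x³yx²) = xyx²
  (xyx²) · (yx) = yx²y

Answer: yx²y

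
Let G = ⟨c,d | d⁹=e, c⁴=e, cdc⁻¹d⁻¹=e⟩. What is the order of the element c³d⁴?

Compute successive powers until reaching e:
  (c³d⁴)¹ = c³d⁴, (c³d⁴)² = c²d⁸, (c³d⁴)³ = cd³, (c³d⁴)⁴ = d⁷, (c³d⁴)⁵ = c³d², (c³d⁴)⁶ = c²d⁶, (c³d⁴)⁷ = cd, (c³d⁴)⁸ = d⁵, (c³d⁴)⁹ = c³, (c³d⁴)¹⁰ = c²d⁴, (c³d⁴)¹¹ = cd⁸, (c³d⁴)¹² = d³, (c³d⁴)¹³ = c³d⁷, (c³d⁴)¹⁴ = c²d², (c³d⁴)¹⁵ = cd⁶, (c³d⁴)¹⁶ = d, (c³d⁴)¹⁷ = c³d⁵, (c³d⁴)¹⁸ = c², (c³d⁴)¹⁹ = cd⁴, (c³d⁴)²⁰ = d⁸, (c³d⁴)²¹ = c³d³, (c³d⁴)²² = c²d⁷, (c³d⁴)²³ = cd², (c³d⁴)²⁴ = d⁶, (c³d⁴)²⁵ = c³d, (c³d⁴)²⁶ = c²d⁵, (c³d⁴)²⁷ = c, (c³d⁴)²⁸ = d⁴, (c³d⁴)²⁹ = c³d⁸, (c³d⁴)³⁰ = c²d³, (c³d⁴)³¹ = cd⁷, (c³d⁴)³² = d², (c³d⁴)³³ = c³d⁶, (c³d⁴)³⁴ = c²d, (c³d⁴)³⁵ = cd⁵, (c³d⁴)³⁶ = e.
The smallest positive k with (c³d⁴)ᵏ = e is 36.

Answer: 36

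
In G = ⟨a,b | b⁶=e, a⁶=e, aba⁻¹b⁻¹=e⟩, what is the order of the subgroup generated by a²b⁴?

|⟨a²b⁴⟩| equals the order of a²b⁴. Compute successive powers until reaching e:
  (a²b⁴)¹ = a²b⁴, (a²b⁴)² = a⁴b², (a²b⁴)³ = e.
The smallest positive k with (a²b⁴)ᵏ = e is 3, so |⟨a²b⁴⟩| = 3.

Answer: 3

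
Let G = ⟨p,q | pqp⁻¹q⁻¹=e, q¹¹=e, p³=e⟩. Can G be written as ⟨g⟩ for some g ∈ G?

|G| = 33. The element pq has order 33 (its powers give 33 distinct elements), so ⟨pq⟩ = G and G is cyclic.

Answer: Yes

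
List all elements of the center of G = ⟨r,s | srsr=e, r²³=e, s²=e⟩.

An element z ∈ Z(G) iff z commutes with every generator.
For example e is central: e·r = r = r·e; e·s = s = s·e.
Whereas r ∉ Z(G) since r·s = rs ≠ r²²s = s·r.
Checking each of the 46 elements this way gives Z(G) = {e}, of order 1.

Answer: {e}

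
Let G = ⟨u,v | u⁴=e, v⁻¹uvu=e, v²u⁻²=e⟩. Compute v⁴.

Compute successive powers of v, reducing at each step:
  v²: v · v = u²
  v³: (u²) · v = v⁻¹
  v⁴: (v⁻¹) · v = e

Answer: e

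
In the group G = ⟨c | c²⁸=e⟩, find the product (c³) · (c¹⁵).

Compute (c³) · (c¹⁵) by multiplying left to right and reducing via the relations at each step:
  (c³) · c¹⁵ = c¹⁸

Answer: c¹⁸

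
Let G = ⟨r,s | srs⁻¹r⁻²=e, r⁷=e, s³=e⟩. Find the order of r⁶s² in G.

Compute successive powers until reaching e:
  (r⁶s²)¹ = r⁶s², (r⁶s²)² = r²s, (r⁶s²)³ = e.
The smallest positive k with (r⁶s²)ᵏ = e is 3.

Answer: 3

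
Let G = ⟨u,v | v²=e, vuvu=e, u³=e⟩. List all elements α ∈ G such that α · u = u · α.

⟨u⟩ ⊆ C_G(u) since powers of u commute with u; so |C_G(u)| ≥ |⟨u⟩| = 3.
By orbit–stabilizer, |C_G(u)| = |G| / |conj. class of u| = 6 / 2 = 3.
The 3 elements commuting with u are {e, u, u²}.

Answer: {e, u, u²}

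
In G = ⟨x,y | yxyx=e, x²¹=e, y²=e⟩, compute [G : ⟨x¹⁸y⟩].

First find ord(x¹⁸y) by computing successive powers:
  (x¹⁸y)¹ = x¹⁸y, (x¹⁸y)² = e.
So |⟨x¹⁸y⟩| = ord(x¹⁸y) = 2. With |G| = 42, by Lagrange [G : ⟨x¹⁸y⟩] = 42/2 = 21.

Answer: 21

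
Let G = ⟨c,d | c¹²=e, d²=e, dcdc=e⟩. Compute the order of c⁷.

Compute successive powers until reaching e:
  (c⁷)¹ = c⁷, (c⁷)² = c², (c⁷)³ = c⁹, (c⁷)⁴ = c⁴, (c⁷)⁵ = c¹¹, (c⁷)⁶ = c⁶, (c⁷)⁷ = c, (c⁷)⁸ = c⁸, (c⁷)⁹ = c³, (c⁷)¹⁰ = c¹⁰, (c⁷)¹¹ = c⁵, (c⁷)¹² = e.
The smallest positive k with (c⁷)ᵏ = e is 12.

Answer: 12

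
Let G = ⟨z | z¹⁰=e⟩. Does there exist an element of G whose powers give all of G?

|G| = 10. The element z has order 10 (its powers give 10 distinct elements), so ⟨z⟩ = G and G is cyclic.

Answer: Yes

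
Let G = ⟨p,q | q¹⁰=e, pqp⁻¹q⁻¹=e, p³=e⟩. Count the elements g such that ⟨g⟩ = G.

G is cyclic of order 30. An element generates G iff its order is 30, and a cyclic group of order 30 has exactly φ(30) = 8 such elements.

Answer: 8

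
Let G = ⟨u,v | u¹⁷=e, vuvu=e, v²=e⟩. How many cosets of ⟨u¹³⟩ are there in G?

First find ord(u¹³) by computing successive powers:
  (u¹³)¹ = u¹³, (u¹³)² = u⁹, (u¹³)³ = u⁵, (u¹³)⁴ = u, (u¹³)⁵ = u¹⁴, (u¹³)⁶ = u¹⁰, (u¹³)⁷ = u⁶, (u¹³)⁸ = u², (u¹³)⁹ = u¹⁵, (u¹³)¹⁰ = u¹¹, (u¹³)¹¹ = u⁷, (u¹³)¹² = u³, (u¹³)¹³ = u¹⁶, (u¹³)¹⁴ = u¹², (u¹³)¹⁵ = u⁸, (u¹³)¹⁶ = u⁴, (u¹³)¹⁷ = e.
So |⟨u¹³⟩| = ord(u¹³) = 17. With |G| = 34, by Lagrange [G : ⟨u¹³⟩] = 34/17 = 2.

Answer: 2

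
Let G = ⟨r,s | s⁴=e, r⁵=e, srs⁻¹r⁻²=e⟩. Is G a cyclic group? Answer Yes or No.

Every cyclic group is abelian. But r·s = rs while s·r = r²s, so r·s ≠ s·r and G is not abelian. Hence G is not cyclic.

Answer: No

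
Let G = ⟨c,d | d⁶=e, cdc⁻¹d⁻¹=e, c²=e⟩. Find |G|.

Enumerate words in the generators, reducing via the relations: the distinct elements are
  {c, d, e, cd, d², d³, d⁴, d⁵, cd², cd³, cd⁴, cd⁵}.
No further products give new elements, so |G| = 12.

Answer: 12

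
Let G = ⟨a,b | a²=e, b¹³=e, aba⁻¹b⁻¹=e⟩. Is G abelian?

Each pair of generators commutes: a·b = ab = b·a. Since the generators pairwise commute, every element of G commutes with every other, so G is abelian.

Answer: Yes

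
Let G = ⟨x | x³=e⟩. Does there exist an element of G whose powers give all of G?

|G| = 3. The element x has order 3 (its powers give 3 distinct elements), so ⟨x⟩ = G and G is cyclic.

Answer: Yes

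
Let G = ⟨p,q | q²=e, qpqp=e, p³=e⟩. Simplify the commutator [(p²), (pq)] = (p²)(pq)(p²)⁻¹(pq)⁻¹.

[(p²), (pq)] = (p²)·(pq)·(p²)⁻¹·(pq)⁻¹.
  (p²) · (pq) = q
  q · p = p²q
  (p²q) · (pq) = p

Answer: p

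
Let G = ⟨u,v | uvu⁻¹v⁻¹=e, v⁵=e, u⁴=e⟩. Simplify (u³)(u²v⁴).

Compute (u³) · (u²v⁴) by multiplying left to right and reducing via the relations at each step:
  (u³) · u² = u
  u · v⁴ = uv⁴

Answer: uv⁴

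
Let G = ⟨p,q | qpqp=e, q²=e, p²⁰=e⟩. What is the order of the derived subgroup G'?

G' = [G, G] is generated by all commutators. The generator-pair commutators are: [p, q] = p².
The subgroup they normally generate is {e, p², p⁴, p⁶, p⁸, p¹⁰, p¹², p¹⁴, p¹⁶, p¹⁸}, of order 10.
Check: |G/G'| = 40/10 = 4 is the order of the abelianisation.

Answer: 10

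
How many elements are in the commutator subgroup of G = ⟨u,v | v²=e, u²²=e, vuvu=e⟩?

G' = [G, G] is generated by all commutators. The generator-pair commutators are: [u, v] = u².
The subgroup they normally generate is {e, u², u⁴, u⁶, u⁸, u¹⁰, u¹², u¹⁴, u¹⁶, u¹⁸, u²⁰}, of order 11.
Check: |G/G'| = 44/11 = 4 is the order of the abelianisation.

Answer: 11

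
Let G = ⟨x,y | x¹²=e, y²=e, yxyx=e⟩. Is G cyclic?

Every cyclic group is abelian. But x·y = xy while y·x = x¹¹y, so x·y ≠ y·x and G is not abelian. Hence G is not cyclic.

Answer: No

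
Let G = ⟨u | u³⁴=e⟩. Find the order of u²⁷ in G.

Compute successive powers until reaching e:
  (u²⁷)¹ = u²⁷, (u²⁷)² = u²⁰, (u²⁷)³ = u¹³, (u²⁷)⁴ = u⁶, (u²⁷)⁵ = u³³, (u²⁷)⁶ = u²⁶, (u²⁷)⁷ = u¹⁹, (u²⁷)⁸ = u¹², (u²⁷)⁹ = u⁵, (u²⁷)¹⁰ = u³², (u²⁷)¹¹ = u²⁵, (u²⁷)¹² = u¹⁸, (u²⁷)¹³ = u¹¹, (u²⁷)¹⁴ = u⁴, (u²⁷)¹⁵ = u³¹, (u²⁷)¹⁶ = u²⁴, (u²⁷)¹⁷ = u¹⁷, (u²⁷)¹⁸ = u¹⁰, (u²⁷)¹⁹ = u³, (u²⁷)²⁰ = u³⁰, (u²⁷)²¹ = u²³, (u²⁷)²² = u¹⁶, (u²⁷)²³ = u⁹, (u²⁷)²⁴ = u², (u²⁷)²⁵ = u²⁹, (u²⁷)²⁶ = u²², (u²⁷)²⁷ = u¹⁵, (u²⁷)²⁸ = u⁸, (u²⁷)²⁹ = u, (u²⁷)³⁰ = u²⁸, (u²⁷)³¹ = u²¹, (u²⁷)³² = u¹⁴, (u²⁷)³³ = u⁷, (u²⁷)³⁴ = e.
The smallest positive k with (u²⁷)ᵏ = e is 34.

Answer: 34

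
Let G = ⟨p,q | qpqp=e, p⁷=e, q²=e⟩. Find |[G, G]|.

G' = [G, G] is generated by all commutators. The generator-pair commutators are: [p, q] = p².
The subgroup they normally generate is {e, p, p², p³, p⁴, p⁵, p⁶}, of order 7.
Check: |G/G'| = 14/7 = 2 is the order of the abelianisation.

Answer: 7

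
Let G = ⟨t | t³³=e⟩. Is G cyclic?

|G| = 33. The element t has order 33 (its powers give 33 distinct elements), so ⟨t⟩ = G and G is cyclic.

Answer: Yes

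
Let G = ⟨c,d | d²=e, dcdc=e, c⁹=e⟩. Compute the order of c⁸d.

Compute successive powers until reaching e:
  (c⁸d)¹ = c⁸d, (c⁸d)² = e.
The smallest positive k with (c⁸d)ᵏ = e is 2.

Answer: 2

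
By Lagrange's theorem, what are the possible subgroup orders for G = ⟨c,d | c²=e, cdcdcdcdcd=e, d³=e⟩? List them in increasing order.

|G| = 60 = 2² · 3 · 5. By Lagrange's theorem the order of any subgroup divides 60; the divisors of 60 are 1, 2, 3, 4, 5, 6, 10, 12, 15, 20, 30, 60.

Answer: 1, 2, 3, 4, 5, 6, 10, 12, 15, 20, 30, 60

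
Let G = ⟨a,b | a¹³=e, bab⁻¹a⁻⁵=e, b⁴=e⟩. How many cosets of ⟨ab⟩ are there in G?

First find ord(ab) by computing successive powers:
  (ab)¹ = ab, (ab)² = a⁶b², (ab)³ = a⁵b³, (ab)⁴ = e.
So |⟨ab⟩| = ord(ab) = 4. With |G| = 52, by Lagrange [G : ⟨ab⟩] = 52/4 = 13.

Answer: 13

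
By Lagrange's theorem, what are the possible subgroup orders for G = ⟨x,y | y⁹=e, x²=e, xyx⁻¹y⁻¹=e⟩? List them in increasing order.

|G| = 18 = 2 · 3². By Lagrange's theorem the order of any subgroup divides 18; the divisors of 18 are 1, 2, 3, 6, 9, 18.

Answer: 1, 2, 3, 6, 9, 18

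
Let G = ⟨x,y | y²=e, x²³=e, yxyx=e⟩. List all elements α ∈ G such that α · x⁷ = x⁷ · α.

⟨x⁷⟩ ⊆ C_G(x⁷) since powers of x⁷ commute with x⁷; so |C_G(x⁷)| ≥ |⟨x⁷⟩| = 23.
By orbit–stabilizer, |C_G(x⁷)| = |G| / |conj. class of x⁷| = 46 / 2 = 23.
The 23 elements commuting with x⁷ are {e, x, x², x³, x⁴, x⁵, x⁶, x⁷, x⁸, x⁹, x¹⁰, x¹¹, x¹², x¹³, x¹⁴, x¹⁵, x¹⁶, x¹⁷, x¹⁸, x¹⁹, x²⁰, x²¹, x²²}.

Answer: {e, x, x², x³, x⁴, x⁵, x⁶, x⁷, x⁸, x⁹, x¹⁰, x¹¹, x¹², x¹³, x¹⁴, x¹⁵, x¹⁶, x¹⁷, x¹⁸, x¹⁹, x²⁰, x²¹, x²²}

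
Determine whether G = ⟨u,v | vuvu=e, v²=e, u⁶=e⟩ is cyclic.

Every cyclic group is abelian. But u·v = uv while v·u = u⁵v, so u·v ≠ v·u and G is not abelian. Hence G is not cyclic.

Answer: No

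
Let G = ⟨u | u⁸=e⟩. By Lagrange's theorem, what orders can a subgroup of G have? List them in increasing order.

|G| = 8 = 2³. By Lagrange's theorem the order of any subgroup divides 8; the divisors of 8 are 1, 2, 4, 8.

Answer: 1, 2, 4, 8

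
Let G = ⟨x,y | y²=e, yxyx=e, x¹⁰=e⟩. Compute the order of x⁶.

Compute successive powers until reaching e:
  (x⁶)¹ = x⁶, (x⁶)² = x², (x⁶)³ = x⁸, (x⁶)⁴ = x⁴, (x⁶)⁵ = e.
The smallest positive k with (x⁶)ᵏ = e is 5.

Answer: 5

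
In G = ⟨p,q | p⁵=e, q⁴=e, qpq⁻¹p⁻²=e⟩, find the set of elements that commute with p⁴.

⟨p⁴⟩ ⊆ C_G(p⁴) since powers of p⁴ commute with p⁴; so |C_G(p⁴)| ≥ |⟨p⁴⟩| = 5.
By orbit–stabilizer, |C_G(p⁴)| = |G| / |conj. class of p⁴| = 20 / 4 = 5.
The 5 elements commuting with p⁴ are {e, p, p², p³, p⁴}.

Answer: {e, p, p², p³, p⁴}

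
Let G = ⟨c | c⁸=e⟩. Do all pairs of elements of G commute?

G has a single generator, so G is cyclic and hence abelian.

Answer: Yes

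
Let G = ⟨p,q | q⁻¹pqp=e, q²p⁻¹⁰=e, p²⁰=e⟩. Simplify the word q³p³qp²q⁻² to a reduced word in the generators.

Multiply left to right, reducing at each step:
  (q⁻¹) · p³ = p⁷q
  (p⁷q) · q = p¹⁷
  (p¹⁷) · p² = p¹⁹
  (p¹⁹) · q⁻² = p⁹

Answer: p⁹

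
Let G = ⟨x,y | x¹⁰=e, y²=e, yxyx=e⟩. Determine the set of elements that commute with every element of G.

An element z ∈ Z(G) iff z commutes with every generator.
For example x⁵ is central: (x⁵)·x = x⁶ = x·(x⁵); (x⁵)·y = x⁵y = y·(x⁵).
Whereas x ∉ Z(G) since x·y = xy ≠ x⁹y = y·x.
Checking each of the 20 elements this way gives Z(G) = {e, x⁵}, of order 2.

Answer: {e, x⁵}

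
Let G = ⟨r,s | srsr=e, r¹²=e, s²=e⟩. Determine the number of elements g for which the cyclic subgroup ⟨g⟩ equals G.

⟨g⟩ = G would require ord(g) = |G| = 24, but the maximum element order in G is 12 < 24. So G is not cyclic and no single element generates it: the count is 0.

Answer: 0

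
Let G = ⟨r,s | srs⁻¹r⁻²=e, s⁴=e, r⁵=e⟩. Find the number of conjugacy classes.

The conjugacy classes (representative and size) are:
  [e] (size 1), [r⁴] (size 4), [r²s] (size 5), [s²] (size 5), [r³s³] (size 5).
Class equation: 1 + 4 + 5 + 5 + 5 = 20 = |G|. So G has 5 conjugacy classes.

Answer: 5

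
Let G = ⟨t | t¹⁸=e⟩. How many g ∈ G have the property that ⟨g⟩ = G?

G is cyclic of order 18. An element generates G iff its order is 18, and a cyclic group of order 18 has exactly φ(18) = 6 such elements.

Answer: 6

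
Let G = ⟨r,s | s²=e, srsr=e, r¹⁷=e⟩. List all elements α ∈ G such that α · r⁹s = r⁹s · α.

⟨r⁹s⟩ ⊆ C_G(r⁹s) since powers of r⁹s commute with r⁹s; so |C_G(r⁹s)| ≥ |⟨r⁹s⟩| = 2.
By orbit–stabilizer, |C_G(r⁹s)| = |G| / |conj. class of r⁹s| = 34 / 17 = 2.
The 2 elements commuting with r⁹s are {e, r⁹s}.

Answer: {e, r⁹s}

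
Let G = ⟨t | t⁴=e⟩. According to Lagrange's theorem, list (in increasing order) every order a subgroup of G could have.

|G| = 4 = 2². By Lagrange's theorem the order of any subgroup divides 4; the divisors of 4 are 1, 2, 4.

Answer: 1, 2, 4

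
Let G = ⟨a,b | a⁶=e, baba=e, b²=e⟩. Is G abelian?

a·b = ab but b·a = a⁵b, so a·b ≠ b·a and G is not abelian.

Answer: No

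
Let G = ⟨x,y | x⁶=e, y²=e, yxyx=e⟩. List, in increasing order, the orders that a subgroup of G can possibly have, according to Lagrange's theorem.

|G| = 12 = 2² · 3. By Lagrange's theorem the order of any subgroup divides 12; the divisors of 12 are 1, 2, 3, 4, 6, 12.

Answer: 1, 2, 3, 4, 6, 12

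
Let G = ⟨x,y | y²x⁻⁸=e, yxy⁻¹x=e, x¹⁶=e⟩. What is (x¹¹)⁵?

Compute successive powers of (x¹¹), reducing at each step:
  (x¹¹)²: (x¹¹) · x¹¹ = x⁶
  (x¹¹)³: (x⁶) · x¹¹ = x
  (x¹¹)⁴: x · x¹¹ = x¹²
  (x¹¹)⁵: (x¹²) · x¹¹ = x⁷

Answer: x⁷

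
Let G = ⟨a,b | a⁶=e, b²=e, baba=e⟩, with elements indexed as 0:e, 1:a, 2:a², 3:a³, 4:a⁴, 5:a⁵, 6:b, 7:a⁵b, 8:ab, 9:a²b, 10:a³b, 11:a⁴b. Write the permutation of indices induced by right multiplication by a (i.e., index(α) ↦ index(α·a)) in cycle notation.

(0 1 2 3 4 5)(6 7 11 10 9 8)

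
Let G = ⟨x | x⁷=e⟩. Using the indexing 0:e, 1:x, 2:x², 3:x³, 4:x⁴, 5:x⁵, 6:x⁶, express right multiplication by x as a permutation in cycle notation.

(0 1 2 3 4 5 6)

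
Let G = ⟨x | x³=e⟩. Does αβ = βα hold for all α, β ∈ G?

G has a single generator, so G is cyclic and hence abelian.

Answer: Yes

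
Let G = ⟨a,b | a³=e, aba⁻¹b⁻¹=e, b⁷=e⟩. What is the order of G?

Enumerate words in the generators, reducing via the relations: the distinct elements are
  {a, b, e, ab, a², b², b³, b⁴, b⁵, b⁶, ab², ab³, ab⁴, ab⁵, ab⁶, a²b, a²b², a²b³, a²b⁴, a²b⁵, a²b⁶}.
No further products give new elements, so |G| = 21.

Answer: 21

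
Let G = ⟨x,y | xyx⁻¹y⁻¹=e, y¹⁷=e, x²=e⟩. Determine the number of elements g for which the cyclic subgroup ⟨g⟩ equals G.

G is cyclic of order 34. An element generates G iff its order is 34, and a cyclic group of order 34 has exactly φ(34) = 16 such elements.

Answer: 16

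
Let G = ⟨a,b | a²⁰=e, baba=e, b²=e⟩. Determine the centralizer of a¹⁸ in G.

⟨a¹⁸⟩ ⊆ C_G(a¹⁸) since powers of a¹⁸ commute with a¹⁸; so |C_G(a¹⁸)| ≥ |⟨a¹⁸⟩| = 10.
By orbit–stabilizer, |C_G(a¹⁸)| = |G| / |conj. class of a¹⁸| = 40 / 2 = 20.
The 20 elements commuting with a¹⁸ are {e, a, a², a³, a⁴, a⁵, a⁶, a⁷, a⁸, a⁹, a¹⁰, a¹¹, a¹², a¹³, a¹⁴, a¹⁵, a¹⁶, a¹⁷, a¹⁸, a¹⁹}.

Answer: {e, a, a², a³, a⁴, a⁵, a⁶, a⁷, a⁸, a⁹, a¹⁰, a¹¹, a¹², a¹³, a¹⁴, a¹⁵, a¹⁶, a¹⁷, a¹⁸, a¹⁹}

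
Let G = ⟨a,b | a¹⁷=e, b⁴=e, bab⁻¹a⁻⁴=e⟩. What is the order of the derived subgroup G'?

G' = [G, G] is generated by all commutators. The generator-pair commutators are: [a, b] = a¹⁴.
The subgroup they normally generate is {e, a, a², a³, a⁴, a⁵, a⁶, a⁷, a⁸, a⁹, a¹⁰, a¹¹, a¹², a¹³, a¹⁴, a¹⁵, a¹⁶}, of order 17.
Check: |G/G'| = 68/17 = 4 is the order of the abelianisation.

Answer: 17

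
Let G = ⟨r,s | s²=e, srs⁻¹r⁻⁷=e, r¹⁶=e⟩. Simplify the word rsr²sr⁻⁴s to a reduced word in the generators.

Multiply left to right, reducing at each step:
  r · s = rs
  (rs) · r² = r¹⁵s
  (r¹⁵s) · s = r¹⁵
  (r¹⁵) · r⁻⁴ = r¹¹
  (r¹¹) · s = r¹¹s

Answer: r¹¹s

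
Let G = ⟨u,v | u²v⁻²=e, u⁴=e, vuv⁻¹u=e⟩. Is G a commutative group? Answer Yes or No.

u·v = uv but v·u = uv⁻¹, so u·v ≠ v·u and G is not abelian.

Answer: No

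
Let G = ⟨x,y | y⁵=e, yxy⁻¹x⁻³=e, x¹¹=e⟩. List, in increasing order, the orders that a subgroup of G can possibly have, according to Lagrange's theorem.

|G| = 55 = 5 · 11. By Lagrange's theorem the order of any subgroup divides 55; the divisors of 55 are 1, 5, 11, 55.

Answer: 1, 5, 11, 55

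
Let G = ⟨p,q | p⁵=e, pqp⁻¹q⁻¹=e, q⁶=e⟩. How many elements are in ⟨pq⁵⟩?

|⟨pq⁵⟩| equals the order of pq⁵. Compute successive powers until reaching e:
  (pq⁵)¹ = pq⁵, (pq⁵)² = p²q⁴, (pq⁵)³ = p³q³, (pq⁵)⁴ = p⁴q², (pq⁵)⁵ = q, (pq⁵)⁶ = p, (pq⁵)⁷ = p²q⁵, (pq⁵)⁸ = p³q⁴, (pq⁵)⁹ = p⁴q³, (pq⁵)¹⁰ = q², (pq⁵)¹¹ = pq, (pq⁵)¹² = p², (pq⁵)¹³ = p³q⁵, (pq⁵)¹⁴ = p⁴q⁴, (pq⁵)¹⁵ = q³, (pq⁵)¹⁶ = pq², (pq⁵)¹⁷ = p²q, (pq⁵)¹⁸ = p³, (pq⁵)¹⁹ = p⁴q⁵, (pq⁵)²⁰ = q⁴, (pq⁵)²¹ = pq³, (pq⁵)²² = p²q², (pq⁵)²³ = p³q, (pq⁵)²⁴ = p⁴, (pq⁵)²⁵ = q⁵, (pq⁵)²⁶ = pq⁴, (pq⁵)²⁷ = p²q³, (pq⁵)²⁸ = p³q², (pq⁵)²⁹ = p⁴q, (pq⁵)³⁰ = e.
The smallest positive k with (pq⁵)ᵏ = e is 30, so |⟨pq⁵⟩| = 30.

Answer: 30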